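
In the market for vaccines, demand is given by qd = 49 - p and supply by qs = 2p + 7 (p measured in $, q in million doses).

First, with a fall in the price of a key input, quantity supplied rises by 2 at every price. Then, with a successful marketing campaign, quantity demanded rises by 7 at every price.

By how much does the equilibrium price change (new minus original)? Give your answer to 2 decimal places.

+1.67

Before the shock: 49 - p = 2p + 7 ⇒ 42 = 3p ⇒ p = 14, q = 35.
The new curves are qd = 56 - p (demand) and qs = 2p + 9 (supply).
Setting them equal: 56 - p = 2p + 9 → 47 = 3p, so p = 47/3 ≈ 15.6667 and q = 121/3 ≈ 40.3333.
Δp = 15.6667 − 14 = +1.67.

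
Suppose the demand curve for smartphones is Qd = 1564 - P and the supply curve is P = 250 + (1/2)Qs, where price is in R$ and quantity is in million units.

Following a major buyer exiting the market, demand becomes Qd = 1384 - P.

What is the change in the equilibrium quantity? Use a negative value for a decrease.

-120

Before the shock: 1564 - P = 2P - 500 ⇒ 2064 = 3P ⇒ P = 688, Q = 876.
With the change applied: demand Qd = 1384 - P, supply Qs = 2P - 500.
Clearing the new market: 1384 - P = 2P - 500, so P = 628 and Q = 756.
ΔQ = 756 − 876 = -120.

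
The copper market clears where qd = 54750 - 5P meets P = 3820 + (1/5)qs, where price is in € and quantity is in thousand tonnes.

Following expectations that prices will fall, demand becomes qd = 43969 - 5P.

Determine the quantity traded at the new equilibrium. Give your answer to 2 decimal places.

Before the shock: 54750 - 5P = 5P - 19100 ⇒ 73850 = 10P ⇒ P = 7385, q = 17825.
The new curves are qd = 43969 - 5P (demand) and qs = 5P - 19100 (supply).
Setting them equal: 43969 - 5P = 5P - 19100 → 63069 = 10P, so P = 6306.9 and q = 12434.5.

12434.50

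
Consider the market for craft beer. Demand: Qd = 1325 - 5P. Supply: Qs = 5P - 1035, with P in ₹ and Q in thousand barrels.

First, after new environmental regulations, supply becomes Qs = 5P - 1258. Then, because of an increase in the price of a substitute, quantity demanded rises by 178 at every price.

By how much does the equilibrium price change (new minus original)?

Original equilibrium: 1325 - 5P = 5P - 1035 gives 2360 = 10P, so P = 236 and Q = 145.
The new curves are Qd = 1503 - 5P (demand) and Qs = 5P - 1258 (supply).
Equate the new curves: 1503 - 5P = 5P - 1258, giving 2761 = 10P, P = 276.1, Q = 122.5.
ΔP = 276.1 − 236 = +40.1.

+40.1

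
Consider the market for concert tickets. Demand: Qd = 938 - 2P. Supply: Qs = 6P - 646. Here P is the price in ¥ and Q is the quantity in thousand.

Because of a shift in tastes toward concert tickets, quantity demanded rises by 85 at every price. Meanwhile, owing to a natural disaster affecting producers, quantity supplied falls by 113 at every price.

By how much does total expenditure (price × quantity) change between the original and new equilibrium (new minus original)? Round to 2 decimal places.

+21322.13

Original equilibrium: 938 - 2P = 6P - 646 gives 1584 = 8P, so P = 198 and Q = 542.
After the shift, demand is Qd = 1023 - 2P and supply is Qs = 6P - 759.
Setting them equal: 1023 - 2P = 6P - 759 → 1782 = 8P, so P = 222.75 and Q = 577.5.
Expenditure moves from 198×542 = 107316 to 222.75×577.5 = 128638.125; change = +21322.13.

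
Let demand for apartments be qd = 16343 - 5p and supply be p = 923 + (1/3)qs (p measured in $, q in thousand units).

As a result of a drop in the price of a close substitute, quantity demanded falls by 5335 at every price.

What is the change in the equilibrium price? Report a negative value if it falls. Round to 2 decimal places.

-666.88

Solve the original market: 16343 - 5p = 3p - 2769, hence p = 2389 and q = 4398.
With the change applied: demand qd = 11008 - 5p, supply qs = 3p - 2769.
New equilibrium: 11008 - 5p = 3p - 2769 ⇒ 13777 = 8p ⇒ p = 1722.125, q = 2397.375.
Δp = 1722.125 − 2389 = -666.88.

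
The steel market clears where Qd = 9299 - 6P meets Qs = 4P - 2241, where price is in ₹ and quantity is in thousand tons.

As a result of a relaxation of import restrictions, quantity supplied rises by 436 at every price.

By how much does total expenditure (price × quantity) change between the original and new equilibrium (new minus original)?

Original equilibrium: 9299 - 6P = 4P - 2241 gives 11540 = 10P, so P = 1154 and Q = 2375.
After the shift, demand is Qd = 9299 - 6P and supply is Qs = 4P - 1805.
Equate the new curves: 9299 - 6P = 4P - 1805, giving 11104 = 10P, P = 1110.4, Q = 2636.6.
Expenditure moves from 1154×2375 = 2740750 to 1110.4×2636.6 = 2927680.64; change = +186930.64.

+186930.64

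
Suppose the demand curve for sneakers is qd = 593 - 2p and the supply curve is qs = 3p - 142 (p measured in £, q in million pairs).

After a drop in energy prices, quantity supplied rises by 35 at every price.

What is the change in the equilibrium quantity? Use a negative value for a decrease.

+14

Initially, 593 - 2p = 3p - 142, so 735 = 5p and p = 147, q = 299.
The new curves are qd = 593 - 2p (demand) and qs = 3p - 107 (supply).
New equilibrium: 593 - 2p = 3p - 107 ⇒ 700 = 5p ⇒ p = 140, q = 313.
Δq = 313 − 299 = +14.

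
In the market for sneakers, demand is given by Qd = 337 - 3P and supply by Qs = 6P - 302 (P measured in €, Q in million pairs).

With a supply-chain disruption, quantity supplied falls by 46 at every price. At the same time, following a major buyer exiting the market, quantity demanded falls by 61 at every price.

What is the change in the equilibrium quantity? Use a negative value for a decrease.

-56

Solve the original market: 337 - 3P = 6P - 302, hence P = 71 and Q = 124.
The shock moves the curves to Qd = 276 - 3P and Qs = 6P - 348.
Clearing the new market: 276 - 3P = 6P - 348, so P = 208/3 ≈ 69.3333 and Q = 68.
ΔQ = 68 − 124 = -56.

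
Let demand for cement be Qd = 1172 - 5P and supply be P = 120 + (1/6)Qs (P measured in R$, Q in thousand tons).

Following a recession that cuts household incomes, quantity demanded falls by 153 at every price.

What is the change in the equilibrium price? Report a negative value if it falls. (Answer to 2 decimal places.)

Before the shock: 1172 - 5P = 6P - 720 ⇒ 1892 = 11P ⇒ P = 172, Q = 312.
With the change applied: demand Qd = 1019 - 5P, supply Qs = 6P - 720.
Equate the new curves: 1019 - 5P = 6P - 720, giving 1739 = 11P, P = 1739/11 ≈ 158.0909, Q = 2514/11 ≈ 228.5455.
ΔP = 158.0909 − 172 = -13.91.

-13.91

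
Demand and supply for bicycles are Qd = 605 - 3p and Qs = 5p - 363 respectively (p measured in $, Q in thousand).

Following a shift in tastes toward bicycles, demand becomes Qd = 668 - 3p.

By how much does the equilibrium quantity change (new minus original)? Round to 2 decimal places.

Solve the original market: 605 - 3p = 5p - 363, hence p = 121 and Q = 242.
The shock moves the curves to Qd = 668 - 3p and Qs = 5p - 363.
Clearing the new market: 668 - 3p = 5p - 363, so p = 128.875 and Q = 281.375.
ΔQ = 281.375 − 242 = +39.38.

+39.38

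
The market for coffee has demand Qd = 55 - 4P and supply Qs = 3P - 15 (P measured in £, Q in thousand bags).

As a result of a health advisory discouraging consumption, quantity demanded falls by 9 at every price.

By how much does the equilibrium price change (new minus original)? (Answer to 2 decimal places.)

Original equilibrium: 55 - 4P = 3P - 15 gives 70 = 7P, so P = 10 and Q = 15.
The shock moves the curves to Qd = 46 - 4P and Qs = 3P - 15.
Equate the new curves: 46 - 4P = 3P - 15, giving 61 = 7P, P = 61/7 ≈ 8.7143, Q = 78/7 ≈ 11.1429.
ΔP = 8.7143 − 10 = -1.29.

-1.29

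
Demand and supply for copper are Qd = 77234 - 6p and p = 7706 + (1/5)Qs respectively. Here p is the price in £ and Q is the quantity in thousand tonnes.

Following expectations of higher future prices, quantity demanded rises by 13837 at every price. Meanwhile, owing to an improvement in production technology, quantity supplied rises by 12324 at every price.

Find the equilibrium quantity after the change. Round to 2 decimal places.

27101.73

Original equilibrium: 77234 - 6p = 5p - 38530 gives 115764 = 11p, so p = 10524 and Q = 14090.
The new curves are Qd = 91071 - 6p (demand) and Qs = 5p - 26206 (supply).
New equilibrium: 91071 - 6p = 5p - 26206 ⇒ 117277 = 11p ⇒ p = 117277/11 ≈ 10661.5455, Q = 298119/11 ≈ 27101.7273.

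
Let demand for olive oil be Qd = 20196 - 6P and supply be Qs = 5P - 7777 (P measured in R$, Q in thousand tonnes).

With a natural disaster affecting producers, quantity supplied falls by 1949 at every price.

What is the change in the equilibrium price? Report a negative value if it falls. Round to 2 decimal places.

+177.18

Solve the original market: 20196 - 6P = 5P - 7777, hence P = 2543 and Q = 4938.
The new curves are Qd = 20196 - 6P (demand) and Qs = 5P - 9726 (supply).
New equilibrium: 20196 - 6P = 5P - 9726 ⇒ 29922 = 11P ⇒ P = 29922/11 ≈ 2720.1818, Q = 42624/11 ≈ 3874.9091.
ΔP = 2720.1818 − 2543 = +177.18.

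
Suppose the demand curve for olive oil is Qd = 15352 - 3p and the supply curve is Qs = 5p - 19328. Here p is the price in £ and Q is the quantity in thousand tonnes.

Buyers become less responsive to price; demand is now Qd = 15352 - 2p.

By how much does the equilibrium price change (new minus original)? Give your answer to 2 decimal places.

+619.29

Solve the original market: 15352 - 3p = 5p - 19328, hence p = 4335 and Q = 2347.
The shock moves the curves to Qd = 15352 - 2p and Qs = 5p - 19328.
New equilibrium: 15352 - 2p = 5p - 19328 ⇒ 34680 = 7p ⇒ p = 34680/7 ≈ 4954.2857, Q = 38104/7 ≈ 5443.4286.
Δp = 4954.2857 − 4335 = +619.29.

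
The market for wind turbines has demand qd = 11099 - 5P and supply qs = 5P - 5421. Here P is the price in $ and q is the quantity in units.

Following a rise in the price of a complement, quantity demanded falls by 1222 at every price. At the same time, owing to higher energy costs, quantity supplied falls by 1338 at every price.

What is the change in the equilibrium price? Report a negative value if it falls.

+11.6

Before the shock: 11099 - 5P = 5P - 5421 ⇒ 16520 = 10P ⇒ P = 1652, q = 2839.
With the change applied: demand qd = 9877 - 5P, supply qs = 5P - 6759.
Setting them equal: 9877 - 5P = 5P - 6759 → 16636 = 10P, so P = 1663.6 and q = 1559.
ΔP = 1663.6 − 1652 = +11.6.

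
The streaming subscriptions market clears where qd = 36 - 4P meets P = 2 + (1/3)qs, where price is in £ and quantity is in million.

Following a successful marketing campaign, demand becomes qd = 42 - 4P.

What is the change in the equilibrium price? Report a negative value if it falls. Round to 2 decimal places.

+0.86

Original equilibrium: 36 - 4P = 3P - 6 gives 42 = 7P, so P = 6 and q = 12.
The shock moves the curves to qd = 42 - 4P and qs = 3P - 6.
New equilibrium: 42 - 4P = 3P - 6 ⇒ 48 = 7P ⇒ P = 48/7 ≈ 6.8571, q = 102/7 ≈ 14.5714.
ΔP = 6.8571 − 6 = +0.86.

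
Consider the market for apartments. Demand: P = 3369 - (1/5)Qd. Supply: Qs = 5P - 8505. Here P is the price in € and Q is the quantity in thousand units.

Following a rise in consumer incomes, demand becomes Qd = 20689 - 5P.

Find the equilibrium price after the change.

Initially, 16845 - 5P = 5P - 8505, so 25350 = 10P and P = 2535, Q = 4170.
After the shift, demand is Qd = 20689 - 5P and supply is Qs = 5P - 8505.
Setting them equal: 20689 - 5P = 5P - 8505 → 29194 = 10P, so P = 2919.4 and Q = 6092.

2919.4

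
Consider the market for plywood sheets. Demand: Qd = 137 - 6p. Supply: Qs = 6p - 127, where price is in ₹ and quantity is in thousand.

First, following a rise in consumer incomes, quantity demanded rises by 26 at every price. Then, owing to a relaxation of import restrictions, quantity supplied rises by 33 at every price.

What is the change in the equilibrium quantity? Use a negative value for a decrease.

+29.5

Before the shock: 137 - 6p = 6p - 127 ⇒ 264 = 12p ⇒ p = 22, Q = 5.
The new curves are Qd = 163 - 6p (demand) and Qs = 6p - 94 (supply).
Equate the new curves: 163 - 6p = 6p - 94, giving 257 = 12p, p = 257/12 ≈ 21.4167, Q = 34.5.
ΔQ = 34.5 − 5 = +29.5.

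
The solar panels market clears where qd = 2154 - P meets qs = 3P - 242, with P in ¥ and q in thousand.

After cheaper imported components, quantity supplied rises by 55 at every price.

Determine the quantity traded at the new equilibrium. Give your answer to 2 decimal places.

1568.75

Initially, 2154 - P = 3P - 242, so 2396 = 4P and P = 599, q = 1555.
With the change applied: demand qd = 2154 - P, supply qs = 3P - 187.
New equilibrium: 2154 - P = 3P - 187 ⇒ 2341 = 4P ⇒ P = 585.25, q = 1568.75.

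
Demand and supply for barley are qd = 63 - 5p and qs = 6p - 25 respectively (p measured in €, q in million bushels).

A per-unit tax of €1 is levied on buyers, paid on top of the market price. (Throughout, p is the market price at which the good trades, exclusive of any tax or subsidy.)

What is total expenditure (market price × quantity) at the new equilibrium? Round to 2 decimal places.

Original equilibrium: 63 - 5p = 6p - 25 gives 88 = 11p, so p = 8 and q = 23.
Since buyers pay the price plus the tax, the effective demand curve becomes qd = 58 - 5p.
New equilibrium: 58 - 5p = 6p - 25 ⇒ 83 = 11p ⇒ p = 83/11 ≈ 7.5455, q = 223/11 ≈ 20.2727.
New expenditure = 7.5455 × 20.2727 = 152.97.

152.97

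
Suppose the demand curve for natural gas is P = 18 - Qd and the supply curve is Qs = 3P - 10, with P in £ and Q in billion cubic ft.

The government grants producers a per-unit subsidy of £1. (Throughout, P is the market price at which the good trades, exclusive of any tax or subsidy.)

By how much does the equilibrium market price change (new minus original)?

-0.75

Solve the original market: 18 - P = 3P - 10, hence P = 7 and Q = 11.
Since sellers receive the price plus the subsidy, the effective supply curve becomes Qs = 3P - 7.
Equate the new curves: 18 - P = 3P - 7, giving 25 = 4P, P = 6.25, Q = 11.75.
ΔP = 6.25 − 7 = -0.75.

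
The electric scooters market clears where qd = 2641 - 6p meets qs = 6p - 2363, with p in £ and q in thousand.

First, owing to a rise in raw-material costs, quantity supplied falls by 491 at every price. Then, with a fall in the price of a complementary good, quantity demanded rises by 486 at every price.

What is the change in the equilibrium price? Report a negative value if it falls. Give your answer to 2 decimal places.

Initially, 2641 - 6p = 6p - 2363, so 5004 = 12p and p = 417, q = 139.
With the change applied: demand qd = 3127 - 6p, supply qs = 6p - 2854.
Clearing the new market: 3127 - 6p = 6p - 2854, so p = 5981/12 ≈ 498.4167 and q = 136.5.
Δp = 498.4167 − 417 = +81.42.

+81.42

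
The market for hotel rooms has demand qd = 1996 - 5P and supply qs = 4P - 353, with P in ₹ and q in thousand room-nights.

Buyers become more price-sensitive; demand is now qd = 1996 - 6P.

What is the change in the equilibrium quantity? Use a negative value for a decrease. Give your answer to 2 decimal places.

-104.40

Initially, 1996 - 5P = 4P - 353, so 2349 = 9P and P = 261, q = 691.
The new curves are qd = 1996 - 6P (demand) and qs = 4P - 353 (supply).
Equate the new curves: 1996 - 6P = 4P - 353, giving 2349 = 10P, P = 234.9, q = 586.6.
Δq = 586.6 − 691 = -104.40.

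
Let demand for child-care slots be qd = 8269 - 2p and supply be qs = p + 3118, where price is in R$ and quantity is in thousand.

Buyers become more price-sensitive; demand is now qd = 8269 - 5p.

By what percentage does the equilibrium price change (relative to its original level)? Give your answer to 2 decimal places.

Solve the original market: 8269 - 2p = p + 3118, hence p = 1717 and q = 4835.
The shock moves the curves to qd = 8269 - 5p and qs = p + 3118.
Clearing the new market: 8269 - 5p = p + 3118, so p = 858.5 and q = 3976.5.
%Δp = (858.5 − 1717) / 1717 × 100 = -50.00%.

-50.00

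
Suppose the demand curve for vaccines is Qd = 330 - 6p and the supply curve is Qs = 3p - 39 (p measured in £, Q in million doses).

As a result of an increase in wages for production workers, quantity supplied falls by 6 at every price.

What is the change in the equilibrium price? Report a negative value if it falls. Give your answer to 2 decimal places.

Before the shock: 330 - 6p = 3p - 39 ⇒ 369 = 9p ⇒ p = 41, Q = 84.
With the change applied: demand Qd = 330 - 6p, supply Qs = 3p - 45.
Equate the new curves: 330 - 6p = 3p - 45, giving 375 = 9p, p = 125/3 ≈ 41.6667, Q = 80.
Δp = 41.6667 − 41 = +0.67.

+0.67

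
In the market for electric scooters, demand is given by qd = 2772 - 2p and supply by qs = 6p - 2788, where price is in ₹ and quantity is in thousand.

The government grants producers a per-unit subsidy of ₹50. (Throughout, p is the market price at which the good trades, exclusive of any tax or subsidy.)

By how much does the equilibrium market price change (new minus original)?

-37.5

Before the shock: 2772 - 2p = 6p - 2788 ⇒ 5560 = 8p ⇒ p = 695, q = 1382.
Since sellers receive the price plus the subsidy, the effective supply curve becomes qs = 6p - 2488.
Clearing the new market: 2772 - 2p = 6p - 2488, so p = 657.5 and q = 1457.
Δp = 657.5 − 695 = -37.5.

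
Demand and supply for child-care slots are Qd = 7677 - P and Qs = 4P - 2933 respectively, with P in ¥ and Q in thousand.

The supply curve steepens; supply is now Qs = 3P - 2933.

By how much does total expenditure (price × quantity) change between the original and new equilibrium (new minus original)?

+1539776.25

Solve the original market: 7677 - P = 4P - 2933, hence P = 2122 and Q = 5555.
After the shift, demand is Qd = 7677 - P and supply is Qs = 3P - 2933.
New equilibrium: 7677 - P = 3P - 2933 ⇒ 10610 = 4P ⇒ P = 2652.5, Q = 5024.5.
Expenditure moves from 2122×5555 = 11787710 to 2652.5×5024.5 = 13327486.25; change = +1539776.25.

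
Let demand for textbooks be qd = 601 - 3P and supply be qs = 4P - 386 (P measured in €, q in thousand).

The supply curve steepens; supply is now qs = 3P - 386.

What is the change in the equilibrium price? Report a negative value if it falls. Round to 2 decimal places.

+23.50

Solve the original market: 601 - 3P = 4P - 386, hence P = 141 and q = 178.
After the shift, demand is qd = 601 - 3P and supply is qs = 3P - 386.
Equate the new curves: 601 - 3P = 3P - 386, giving 987 = 6P, P = 164.5, q = 107.5.
ΔP = 164.5 − 141 = +23.50.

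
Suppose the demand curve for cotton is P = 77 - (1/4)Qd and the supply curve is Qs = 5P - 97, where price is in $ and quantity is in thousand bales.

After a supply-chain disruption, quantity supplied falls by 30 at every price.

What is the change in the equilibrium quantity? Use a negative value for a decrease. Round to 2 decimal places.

Original equilibrium: 308 - 4P = 5P - 97 gives 405 = 9P, so P = 45 and Q = 128.
The new curves are Qd = 308 - 4P (demand) and Qs = 5P - 127 (supply).
Setting them equal: 308 - 4P = 5P - 127 → 435 = 9P, so P = 145/3 ≈ 48.3333 and Q = 344/3 ≈ 114.6667.
ΔQ = 114.6667 − 128 = -13.33.

-13.33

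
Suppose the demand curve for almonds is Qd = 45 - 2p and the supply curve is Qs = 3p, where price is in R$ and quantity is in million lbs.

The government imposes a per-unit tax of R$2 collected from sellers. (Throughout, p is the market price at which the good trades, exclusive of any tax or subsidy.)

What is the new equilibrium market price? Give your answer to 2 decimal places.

10.20

Initially, 45 - 2p = 3p, so 45 = 5p and p = 9, Q = 27.
Since sellers keep the price net of the tax, the effective supply curve becomes Qs = 3p - 6.
New equilibrium: 45 - 2p = 3p - 6 ⇒ 51 = 5p ⇒ p = 10.2, Q = 24.6.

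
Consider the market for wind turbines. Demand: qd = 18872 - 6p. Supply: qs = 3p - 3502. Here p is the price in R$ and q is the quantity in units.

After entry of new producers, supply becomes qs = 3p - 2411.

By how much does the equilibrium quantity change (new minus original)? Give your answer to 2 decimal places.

+727.33

Before the shock: 18872 - 6p = 3p - 3502 ⇒ 22374 = 9p ⇒ p = 2486, q = 3956.
The shock moves the curves to qd = 18872 - 6p and qs = 3p - 2411.
New equilibrium: 18872 - 6p = 3p - 2411 ⇒ 21283 = 9p ⇒ p = 21283/9 ≈ 2364.7778, q = 14050/3 ≈ 4683.3333.
Δq = 4683.3333 − 3956 = +727.33.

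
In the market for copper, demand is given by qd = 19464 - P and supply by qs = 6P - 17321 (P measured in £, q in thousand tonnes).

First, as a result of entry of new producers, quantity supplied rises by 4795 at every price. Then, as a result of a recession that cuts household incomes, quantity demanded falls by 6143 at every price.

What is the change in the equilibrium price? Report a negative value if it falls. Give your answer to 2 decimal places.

-1562.57

Before the shock: 19464 - P = 6P - 17321 ⇒ 36785 = 7P ⇒ P = 5255, q = 14209.
After the shift, demand is qd = 13321 - P and supply is qs = 6P - 12526.
Setting them equal: 13321 - P = 6P - 12526 → 25847 = 7P, so P = 25847/7 ≈ 3692.4286 and q = 67400/7 ≈ 9628.5714.
ΔP = 3692.4286 − 5255 = -1562.57.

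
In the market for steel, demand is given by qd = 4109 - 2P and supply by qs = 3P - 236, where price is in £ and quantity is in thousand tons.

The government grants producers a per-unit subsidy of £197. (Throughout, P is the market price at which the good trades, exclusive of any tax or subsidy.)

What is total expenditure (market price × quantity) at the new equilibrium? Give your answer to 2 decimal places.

1957635.92

Original equilibrium: 4109 - 2P = 3P - 236 gives 4345 = 5P, so P = 869 and q = 2371.
Since sellers receive the price plus the subsidy, the effective supply curve becomes qs = 3P + 355.
New equilibrium: 4109 - 2P = 3P + 355 ⇒ 3754 = 5P ⇒ P = 750.8, q = 2607.4.
New expenditure = 750.8 × 2607.4 = 1957635.92.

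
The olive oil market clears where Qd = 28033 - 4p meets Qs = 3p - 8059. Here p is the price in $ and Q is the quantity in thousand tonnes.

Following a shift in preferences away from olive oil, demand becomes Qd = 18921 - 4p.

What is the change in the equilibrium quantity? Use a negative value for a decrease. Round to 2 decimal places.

-3905.14

Original equilibrium: 28033 - 4p = 3p - 8059 gives 36092 = 7p, so p = 5156 and Q = 7409.
The shock moves the curves to Qd = 18921 - 4p and Qs = 3p - 8059.
Clearing the new market: 18921 - 4p = 3p - 8059, so p = 26980/7 ≈ 3854.2857 and Q = 24527/7 ≈ 3503.8571.
ΔQ = 3503.8571 − 7409 = -3905.14.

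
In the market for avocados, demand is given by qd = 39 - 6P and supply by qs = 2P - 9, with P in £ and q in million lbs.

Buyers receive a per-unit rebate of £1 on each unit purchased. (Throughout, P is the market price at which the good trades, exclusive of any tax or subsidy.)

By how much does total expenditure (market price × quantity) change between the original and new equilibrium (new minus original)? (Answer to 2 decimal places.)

Original equilibrium: 39 - 6P = 2P - 9 gives 48 = 8P, so P = 6 and q = 3.
Since buyers' out-of-pocket price is the market price minus the rebate, the effective demand curve becomes qd = 45 - 6P.
Equate the new curves: 45 - 6P = 2P - 9, giving 54 = 8P, P = 6.75, q = 4.5.
Expenditure moves from 6×3 = 18 to 6.75×4.5 = 30.375; change = +12.38.

+12.38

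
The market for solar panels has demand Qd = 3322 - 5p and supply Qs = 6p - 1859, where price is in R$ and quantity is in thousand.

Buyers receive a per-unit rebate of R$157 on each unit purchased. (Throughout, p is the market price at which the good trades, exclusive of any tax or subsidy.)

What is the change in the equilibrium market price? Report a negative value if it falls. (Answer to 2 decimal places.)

+71.36

Before the shock: 3322 - 5p = 6p - 1859 ⇒ 5181 = 11p ⇒ p = 471, Q = 967.
Since buyers' out-of-pocket price is the market price minus the rebate, the effective demand curve becomes Qd = 4107 - 5p.
New equilibrium: 4107 - 5p = 6p - 1859 ⇒ 5966 = 11p ⇒ p = 5966/11 ≈ 542.3636, Q = 15347/11 ≈ 1395.1818.
Δp = 542.3636 − 471 = +71.36.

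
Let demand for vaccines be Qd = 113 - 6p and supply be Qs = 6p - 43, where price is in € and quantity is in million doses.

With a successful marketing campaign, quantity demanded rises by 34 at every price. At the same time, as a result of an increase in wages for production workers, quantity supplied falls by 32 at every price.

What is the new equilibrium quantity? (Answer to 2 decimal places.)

Before the shock: 113 - 6p = 6p - 43 ⇒ 156 = 12p ⇒ p = 13, Q = 35.
The new curves are Qd = 147 - 6p (demand) and Qs = 6p - 75 (supply).
Equate the new curves: 147 - 6p = 6p - 75, giving 222 = 12p, p = 18.5, Q = 36.

36.00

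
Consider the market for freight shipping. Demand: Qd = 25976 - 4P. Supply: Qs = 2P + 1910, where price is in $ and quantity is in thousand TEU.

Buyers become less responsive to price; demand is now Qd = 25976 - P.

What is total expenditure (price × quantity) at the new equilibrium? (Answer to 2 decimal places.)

144026988.00

Original equilibrium: 25976 - 4P = 2P + 1910 gives 24066 = 6P, so P = 4011 and Q = 9932.
The new curves are Qd = 25976 - P (demand) and Qs = 2P + 1910 (supply).
Clearing the new market: 25976 - P = 2P + 1910, so P = 8022 and Q = 17954.
New expenditure = 8022 × 17954 = 144026988.00.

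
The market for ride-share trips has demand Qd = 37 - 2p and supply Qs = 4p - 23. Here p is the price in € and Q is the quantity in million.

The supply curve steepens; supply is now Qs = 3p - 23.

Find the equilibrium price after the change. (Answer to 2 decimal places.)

12.00

Original equilibrium: 37 - 2p = 4p - 23 gives 60 = 6p, so p = 10 and Q = 17.
With the change applied: demand Qd = 37 - 2p, supply Qs = 3p - 23.
Equate the new curves: 37 - 2p = 3p - 23, giving 60 = 5p, p = 12, Q = 13.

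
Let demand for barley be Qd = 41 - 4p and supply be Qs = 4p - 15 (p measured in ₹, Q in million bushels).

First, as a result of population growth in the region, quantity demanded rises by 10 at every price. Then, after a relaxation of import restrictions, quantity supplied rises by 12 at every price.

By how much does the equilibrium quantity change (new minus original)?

+11

Initially, 41 - 4p = 4p - 15, so 56 = 8p and p = 7, Q = 13.
The new curves are Qd = 51 - 4p (demand) and Qs = 4p - 3 (supply).
New equilibrium: 51 - 4p = 4p - 3 ⇒ 54 = 8p ⇒ p = 6.75, Q = 24.
ΔQ = 24 − 13 = +11.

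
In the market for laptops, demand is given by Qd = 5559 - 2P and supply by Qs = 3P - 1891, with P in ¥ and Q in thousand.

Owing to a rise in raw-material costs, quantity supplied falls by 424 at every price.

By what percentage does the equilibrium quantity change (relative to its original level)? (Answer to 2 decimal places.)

-6.58

Before the shock: 5559 - 2P = 3P - 1891 ⇒ 7450 = 5P ⇒ P = 1490, Q = 2579.
With the change applied: demand Qd = 5559 - 2P, supply Qs = 3P - 2315.
Equate the new curves: 5559 - 2P = 3P - 2315, giving 7874 = 5P, P = 1574.8, Q = 2409.4.
%ΔQ = (2409.4 − 2579) / 2579 × 100 = -6.58%.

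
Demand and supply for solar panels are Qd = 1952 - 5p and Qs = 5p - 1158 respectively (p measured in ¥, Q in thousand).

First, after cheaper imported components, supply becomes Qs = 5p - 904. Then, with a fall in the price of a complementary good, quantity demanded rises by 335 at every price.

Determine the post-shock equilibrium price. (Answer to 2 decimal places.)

319.10

Solve the original market: 1952 - 5p = 5p - 1158, hence p = 311 and Q = 397.
The new curves are Qd = 2287 - 5p (demand) and Qs = 5p - 904 (supply).
Clearing the new market: 2287 - 5p = 5p - 904, so p = 319.1 and Q = 691.5.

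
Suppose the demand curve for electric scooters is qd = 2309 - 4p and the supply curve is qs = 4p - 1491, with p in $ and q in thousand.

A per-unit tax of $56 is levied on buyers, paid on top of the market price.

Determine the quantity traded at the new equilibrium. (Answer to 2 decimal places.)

297.00

Before the shock: 2309 - 4p = 4p - 1491 ⇒ 3800 = 8p ⇒ p = 475, q = 409.
Since buyers pay the price plus the tax, the effective demand curve becomes qd = 2085 - 4p.
Setting them equal: 2085 - 4p = 4p - 1491 → 3576 = 8p, so p = 447 and q = 297.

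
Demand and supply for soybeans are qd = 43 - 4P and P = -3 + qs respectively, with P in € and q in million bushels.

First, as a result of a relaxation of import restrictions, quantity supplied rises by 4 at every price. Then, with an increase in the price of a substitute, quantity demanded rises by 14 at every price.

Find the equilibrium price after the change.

Initially, 43 - 4P = P + 3, so 40 = 5P and P = 8, q = 11.
With the change applied: demand qd = 57 - 4P, supply qs = P + 7.
New equilibrium: 57 - 4P = P + 7 ⇒ 50 = 5P ⇒ P = 10, q = 17.

10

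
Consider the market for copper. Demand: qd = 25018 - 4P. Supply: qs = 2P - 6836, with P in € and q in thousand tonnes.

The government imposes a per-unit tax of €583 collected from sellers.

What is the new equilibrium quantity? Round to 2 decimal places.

3004.67

Before the shock: 25018 - 4P = 2P - 6836 ⇒ 31854 = 6P ⇒ P = 5309, q = 3782.
Since sellers keep the price net of the tax, the effective supply curve becomes qs = 2P - 8002.
Setting them equal: 25018 - 4P = 2P - 8002 → 33020 = 6P, so P = 16510/3 ≈ 5503.3333 and q = 9014/3 ≈ 3004.6667.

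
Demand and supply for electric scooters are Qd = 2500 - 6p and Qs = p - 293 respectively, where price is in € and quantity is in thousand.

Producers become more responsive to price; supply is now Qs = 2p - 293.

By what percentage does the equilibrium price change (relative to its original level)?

-12.5

Before the shock: 2500 - 6p = p - 293 ⇒ 2793 = 7p ⇒ p = 399, Q = 106.
With the change applied: demand Qd = 2500 - 6p, supply Qs = 2p - 293.
Setting them equal: 2500 - 6p = 2p - 293 → 2793 = 8p, so p = 349.125 and Q = 405.25.
%Δp = (349.125 − 399) / 399 × 100 = -12.5%.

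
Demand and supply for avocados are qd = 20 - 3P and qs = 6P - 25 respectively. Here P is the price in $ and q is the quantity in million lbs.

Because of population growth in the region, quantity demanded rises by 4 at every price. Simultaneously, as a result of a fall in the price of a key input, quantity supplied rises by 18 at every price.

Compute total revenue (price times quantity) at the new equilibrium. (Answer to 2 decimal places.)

47.07

Initially, 20 - 3P = 6P - 25, so 45 = 9P and P = 5, q = 5.
The new curves are qd = 24 - 3P (demand) and qs = 6P - 7 (supply).
Clearing the new market: 24 - 3P = 6P - 7, so P = 31/9 ≈ 3.4444 and q = 41/3 ≈ 13.6667.
New expenditure = 3.4444 × 13.6667 = 47.07.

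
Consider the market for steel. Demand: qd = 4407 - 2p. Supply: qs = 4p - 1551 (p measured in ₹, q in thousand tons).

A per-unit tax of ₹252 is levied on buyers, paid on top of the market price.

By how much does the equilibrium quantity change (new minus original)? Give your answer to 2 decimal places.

-336.00

Original equilibrium: 4407 - 2p = 4p - 1551 gives 5958 = 6p, so p = 993 and q = 2421.
Since buyers pay the price plus the tax, the effective demand curve becomes qd = 3903 - 2p.
New equilibrium: 3903 - 2p = 4p - 1551 ⇒ 5454 = 6p ⇒ p = 909, q = 2085.
Δq = 2085 − 2421 = -336.00.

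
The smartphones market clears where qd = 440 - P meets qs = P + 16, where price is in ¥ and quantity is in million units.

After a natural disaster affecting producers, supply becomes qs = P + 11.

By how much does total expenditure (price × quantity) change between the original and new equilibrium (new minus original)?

Initially, 440 - P = P + 16, so 424 = 2P and P = 212, q = 228.
The new curves are qd = 440 - P (demand) and qs = P + 11 (supply).
Equate the new curves: 440 - P = P + 11, giving 429 = 2P, P = 214.5, q = 225.5.
Expenditure moves from 212×228 = 48336 to 214.5×225.5 = 48369.75; change = +33.75.

+33.75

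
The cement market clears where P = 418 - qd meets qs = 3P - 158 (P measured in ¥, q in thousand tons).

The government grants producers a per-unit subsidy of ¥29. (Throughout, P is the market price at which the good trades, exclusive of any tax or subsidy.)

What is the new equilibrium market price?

Original equilibrium: 418 - P = 3P - 158 gives 576 = 4P, so P = 144 and q = 274.
Since sellers receive the price plus the subsidy, the effective supply curve becomes qs = 3P - 71.
New equilibrium: 418 - P = 3P - 71 ⇒ 489 = 4P ⇒ P = 122.25, q = 295.75.

122.25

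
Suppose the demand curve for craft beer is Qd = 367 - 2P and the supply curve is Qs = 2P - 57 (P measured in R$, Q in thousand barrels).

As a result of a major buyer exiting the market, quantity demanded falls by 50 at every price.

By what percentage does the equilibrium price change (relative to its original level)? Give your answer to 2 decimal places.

Before the shock: 367 - 2P = 2P - 57 ⇒ 424 = 4P ⇒ P = 106, Q = 155.
The new curves are Qd = 317 - 2P (demand) and Qs = 2P - 57 (supply).
Equate the new curves: 317 - 2P = 2P - 57, giving 374 = 4P, P = 93.5, Q = 130.
%ΔP = (93.5 − 106) / 106 × 100 = -11.79%.

-11.79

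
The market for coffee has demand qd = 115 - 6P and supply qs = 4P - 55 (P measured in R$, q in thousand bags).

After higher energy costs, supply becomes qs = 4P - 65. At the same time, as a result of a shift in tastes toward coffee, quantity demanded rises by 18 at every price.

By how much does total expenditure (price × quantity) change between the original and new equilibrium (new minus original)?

Solve the original market: 115 - 6P = 4P - 55, hence P = 17 and q = 13.
With the change applied: demand qd = 133 - 6P, supply qs = 4P - 65.
Clearing the new market: 133 - 6P = 4P - 65, so P = 19.8 and q = 14.2.
Expenditure moves from 17×13 = 221 to 19.8×14.2 = 281.16; change = +60.16.

+60.16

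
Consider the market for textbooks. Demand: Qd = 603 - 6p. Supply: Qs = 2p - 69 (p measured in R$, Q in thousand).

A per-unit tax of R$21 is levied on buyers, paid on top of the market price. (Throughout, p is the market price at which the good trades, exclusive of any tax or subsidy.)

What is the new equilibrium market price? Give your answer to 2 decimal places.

68.25

Original equilibrium: 603 - 6p = 2p - 69 gives 672 = 8p, so p = 84 and Q = 99.
Since buyers pay the price plus the tax, the effective demand curve becomes Qd = 477 - 6p.
Equate the new curves: 477 - 6p = 2p - 69, giving 546 = 8p, p = 68.25, Q = 67.5.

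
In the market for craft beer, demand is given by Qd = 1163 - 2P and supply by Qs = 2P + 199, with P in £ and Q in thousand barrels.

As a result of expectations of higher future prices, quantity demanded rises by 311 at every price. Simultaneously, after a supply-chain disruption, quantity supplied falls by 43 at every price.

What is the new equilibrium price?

329.5

Original equilibrium: 1163 - 2P = 2P + 199 gives 964 = 4P, so P = 241 and Q = 681.
The shock moves the curves to Qd = 1474 - 2P and Qs = 2P + 156.
Equate the new curves: 1474 - 2P = 2P + 156, giving 1318 = 4P, P = 329.5, Q = 815.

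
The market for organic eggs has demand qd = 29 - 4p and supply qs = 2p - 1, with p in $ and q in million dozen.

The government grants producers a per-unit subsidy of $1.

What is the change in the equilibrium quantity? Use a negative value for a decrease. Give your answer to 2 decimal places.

Initially, 29 - 4p = 2p - 1, so 30 = 6p and p = 5, q = 9.
Since sellers receive the price plus the subsidy, the effective supply curve becomes qs = 2p + 1.
New equilibrium: 29 - 4p = 2p + 1 ⇒ 28 = 6p ⇒ p = 14/3 ≈ 4.6667, q = 31/3 ≈ 10.3333.
Δq = 10.3333 − 9 = +1.33.

+1.33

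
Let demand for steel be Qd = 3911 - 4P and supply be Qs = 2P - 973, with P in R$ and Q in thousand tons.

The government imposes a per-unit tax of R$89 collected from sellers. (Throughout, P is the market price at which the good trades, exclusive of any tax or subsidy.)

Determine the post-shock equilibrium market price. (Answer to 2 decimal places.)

Original equilibrium: 3911 - 4P = 2P - 973 gives 4884 = 6P, so P = 814 and Q = 655.
Since sellers keep the price net of the tax, the effective supply curve becomes Qs = 2P - 1151.
Setting them equal: 3911 - 4P = 2P - 1151 → 5062 = 6P, so P = 2531/3 ≈ 843.6667 and Q = 1609/3 ≈ 536.3333.

843.67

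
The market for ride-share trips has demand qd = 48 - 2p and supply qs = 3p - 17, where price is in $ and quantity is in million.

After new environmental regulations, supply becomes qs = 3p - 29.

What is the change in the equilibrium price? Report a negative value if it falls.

Before the shock: 48 - 2p = 3p - 17 ⇒ 65 = 5p ⇒ p = 13, q = 22.
The new curves are qd = 48 - 2p (demand) and qs = 3p - 29 (supply).
New equilibrium: 48 - 2p = 3p - 29 ⇒ 77 = 5p ⇒ p = 15.4, q = 17.2.
Δp = 15.4 − 13 = +2.4.

+2.4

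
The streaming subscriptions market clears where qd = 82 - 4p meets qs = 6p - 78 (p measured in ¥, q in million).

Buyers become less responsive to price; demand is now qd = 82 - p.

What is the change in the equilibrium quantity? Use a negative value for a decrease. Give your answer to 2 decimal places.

+41.14

Initially, 82 - 4p = 6p - 78, so 160 = 10p and p = 16, q = 18.
With the change applied: demand qd = 82 - p, supply qs = 6p - 78.
Setting them equal: 82 - p = 6p - 78 → 160 = 7p, so p = 160/7 ≈ 22.8571 and q = 414/7 ≈ 59.1429.
Δq = 59.1429 − 18 = +41.14.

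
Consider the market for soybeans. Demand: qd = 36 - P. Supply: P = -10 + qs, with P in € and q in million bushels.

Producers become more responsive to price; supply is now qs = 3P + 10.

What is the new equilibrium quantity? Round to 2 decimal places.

Initially, 36 - P = P + 10, so 26 = 2P and P = 13, q = 23.
After the shift, demand is qd = 36 - P and supply is qs = 3P + 10.
Clearing the new market: 36 - P = 3P + 10, so P = 6.5 and q = 29.5.

29.50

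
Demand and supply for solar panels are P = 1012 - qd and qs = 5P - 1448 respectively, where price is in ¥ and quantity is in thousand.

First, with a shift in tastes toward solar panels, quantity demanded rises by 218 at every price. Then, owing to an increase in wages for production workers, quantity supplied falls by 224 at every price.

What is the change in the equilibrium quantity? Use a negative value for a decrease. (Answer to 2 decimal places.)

Original equilibrium: 1012 - P = 5P - 1448 gives 2460 = 6P, so P = 410 and q = 602.
The shock moves the curves to qd = 1230 - P and qs = 5P - 1672.
New equilibrium: 1230 - P = 5P - 1672 ⇒ 2902 = 6P ⇒ P = 1451/3 ≈ 483.6667, q = 2239/3 ≈ 746.3333.
Δq = 746.3333 − 602 = +144.33.

+144.33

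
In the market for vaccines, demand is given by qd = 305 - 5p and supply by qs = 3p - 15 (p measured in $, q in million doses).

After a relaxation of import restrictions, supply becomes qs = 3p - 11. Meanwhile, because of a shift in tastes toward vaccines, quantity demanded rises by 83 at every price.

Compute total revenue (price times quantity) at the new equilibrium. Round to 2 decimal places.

6913.92

Before the shock: 305 - 5p = 3p - 15 ⇒ 320 = 8p ⇒ p = 40, q = 105.
The shock moves the curves to qd = 388 - 5p and qs = 3p - 11.
Clearing the new market: 388 - 5p = 3p - 11, so p = 49.875 and q = 138.625.
New expenditure = 49.875 × 138.625 = 6913.92.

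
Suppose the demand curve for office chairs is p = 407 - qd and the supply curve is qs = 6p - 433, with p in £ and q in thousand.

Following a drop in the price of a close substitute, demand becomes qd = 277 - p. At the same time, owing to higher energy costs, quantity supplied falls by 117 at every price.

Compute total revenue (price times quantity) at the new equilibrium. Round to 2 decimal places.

Initially, 407 - p = 6p - 433, so 840 = 7p and p = 120, q = 287.
The new curves are qd = 277 - p (demand) and qs = 6p - 550 (supply).
Equate the new curves: 277 - p = 6p - 550, giving 827 = 7p, p = 827/7 ≈ 118.1429, q = 1112/7 ≈ 158.8571.
New expenditure = 118.1429 × 158.8571 = 18767.84.

18767.84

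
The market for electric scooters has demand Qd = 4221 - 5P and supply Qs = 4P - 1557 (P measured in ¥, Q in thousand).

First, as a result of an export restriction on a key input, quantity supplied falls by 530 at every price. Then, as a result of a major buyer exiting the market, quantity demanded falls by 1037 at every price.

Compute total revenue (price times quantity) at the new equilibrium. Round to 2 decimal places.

149735.44

Before the shock: 4221 - 5P = 4P - 1557 ⇒ 5778 = 9P ⇒ P = 642, Q = 1011.
The shock moves the curves to Qd = 3184 - 5P and Qs = 4P - 2087.
Clearing the new market: 3184 - 5P = 4P - 2087, so P = 1757/3 ≈ 585.6667 and Q = 767/3 ≈ 255.6667.
New expenditure = 585.6667 × 255.6667 = 149735.44.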